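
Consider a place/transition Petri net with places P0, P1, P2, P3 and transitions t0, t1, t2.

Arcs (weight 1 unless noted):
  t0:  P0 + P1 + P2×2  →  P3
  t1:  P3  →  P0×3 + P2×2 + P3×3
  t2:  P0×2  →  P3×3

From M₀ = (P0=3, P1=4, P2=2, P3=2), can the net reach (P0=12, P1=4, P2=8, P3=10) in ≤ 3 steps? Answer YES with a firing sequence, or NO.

NO — not reachable within 3 firings

depth 0: 1 marking
depth 1: 4 markings reached so far
depth 2: 8 markings reached so far
depth 3: 14 markings reached so far
target is not among the 14 markings reachable within 3 steps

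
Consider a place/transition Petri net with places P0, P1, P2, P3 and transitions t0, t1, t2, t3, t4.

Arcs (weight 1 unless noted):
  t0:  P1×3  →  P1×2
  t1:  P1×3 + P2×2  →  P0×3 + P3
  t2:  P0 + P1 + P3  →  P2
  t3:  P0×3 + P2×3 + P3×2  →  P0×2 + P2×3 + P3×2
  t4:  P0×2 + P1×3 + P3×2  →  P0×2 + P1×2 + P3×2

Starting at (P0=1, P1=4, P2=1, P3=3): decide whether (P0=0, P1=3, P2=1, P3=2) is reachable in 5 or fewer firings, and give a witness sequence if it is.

depth 0: 1 marking
depth 1: 3 markings reached so far
depth 2: 6 markings reached so far
depth 3: 7 markings reached so far
depth 4: 7 markings reached so far
(frontier empty at depth 4; search complete)
target is not among the 7 markings reachable within 5 steps

NO — not reachable within 5 firings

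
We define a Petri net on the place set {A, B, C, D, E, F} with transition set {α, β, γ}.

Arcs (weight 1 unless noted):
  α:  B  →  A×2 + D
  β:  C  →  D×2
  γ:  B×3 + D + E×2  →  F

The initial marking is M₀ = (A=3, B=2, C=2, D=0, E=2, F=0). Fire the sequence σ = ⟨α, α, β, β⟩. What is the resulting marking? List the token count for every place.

(A=7, B=0, C=0, D=6, E=2, F=0)

step 1: fire α:  (A=3, B=2, C=2, D=0, E=2, F=0) → (A=5, B=1, C=2, D=1, E=2, F=0)
step 2: fire α:  (A=5, B=1, C=2, D=1, E=2, F=0) → (A=7, B=0, C=2, D=2, E=2, F=0)
step 3: fire β:  (A=7, B=0, C=2, D=2, E=2, F=0) → (A=7, B=0, C=1, D=4, E=2, F=0)
step 4: fire β:  (A=7, B=0, C=1, D=4, E=2, F=0) → (A=7, B=0, C=0, D=6, E=2, F=0)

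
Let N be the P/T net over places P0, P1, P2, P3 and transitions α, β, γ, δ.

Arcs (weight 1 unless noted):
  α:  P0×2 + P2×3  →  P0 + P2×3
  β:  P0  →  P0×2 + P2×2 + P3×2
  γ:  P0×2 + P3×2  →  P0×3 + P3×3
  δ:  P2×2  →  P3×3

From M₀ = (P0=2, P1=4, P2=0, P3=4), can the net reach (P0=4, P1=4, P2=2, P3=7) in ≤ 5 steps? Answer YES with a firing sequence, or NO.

YES — reachable via ⟨β, γ⟩ (2 firings)

step 1: fire β:  (P0=2, P1=4, P2=0, P3=4) → (P0=3, P1=4, P2=2, P3=6)
step 2: fire γ:  (P0=3, P1=4, P2=2, P3=6) → (P0=4, P1=4, P2=2, P3=7)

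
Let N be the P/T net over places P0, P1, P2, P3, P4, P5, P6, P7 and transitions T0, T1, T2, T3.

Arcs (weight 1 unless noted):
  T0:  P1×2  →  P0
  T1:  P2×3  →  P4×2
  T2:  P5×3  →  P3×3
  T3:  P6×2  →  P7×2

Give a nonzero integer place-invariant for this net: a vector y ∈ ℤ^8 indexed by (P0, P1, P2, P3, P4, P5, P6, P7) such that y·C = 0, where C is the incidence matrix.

y = (P0:2, P1:1, P2:0, P3:0, P4:0, P5:0, P6:0, P7:0)

Incidence matrix C (rows=places, cols=transitions):
       T0   T1   T2   T3
   P0   1    0    0    0
   P1  -2    0    0    0
   P2   0   -3    0    0
   P3   0    0    3    0
   P4   0    2    0    0
   P5   0    0   -3    0
   P6   0    0    0   -2
   P7   0    0    0    2

Candidate y = [2, 1, 0, 0, 0, 0, 0, 0]; check y·C column-wise:
  col T0: 2·1 + 1·-2 = 0
  col T1: 2·0 + 1·0 + 0·-3 + 0·2 = 0
  col T2: 2·0 + 1·0 + 0·3 + 0·-3 = 0
  col T3: 2·0 + 1·0 + 0·-2 + 0·2 = 0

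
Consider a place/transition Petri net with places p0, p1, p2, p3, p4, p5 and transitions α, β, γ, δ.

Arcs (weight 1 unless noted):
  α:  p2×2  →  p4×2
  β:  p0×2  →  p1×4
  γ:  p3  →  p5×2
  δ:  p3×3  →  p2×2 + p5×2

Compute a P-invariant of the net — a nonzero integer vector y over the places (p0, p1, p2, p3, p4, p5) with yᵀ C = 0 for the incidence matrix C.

Incidence matrix C (rows=places, cols=transitions):
        α    β    γ    δ
   p0   0   -2    0    0
   p1   0    4    0    0
   p2  -2    0    0    2
   p3   0    0   -1   -3
   p4   2    0    0    0
   p5   0    0    2    2

Candidate y = [2, 1, 0, 0, 0, 0]; check y·C column-wise:
  col α: 2·0 + 1·0 + 0·-2 + 0·2 = 0
  col β: 2·-2 + 1·4 = 0
  col γ: 2·0 + 1·0 + 0·-1 + 0·2 = 0
  col δ: 2·0 + 1·0 + 0·2 + 0·-3 + 0·2 = 0

y = (p0:2, p1:1, p2:0, p3:0, p4:0, p5:0)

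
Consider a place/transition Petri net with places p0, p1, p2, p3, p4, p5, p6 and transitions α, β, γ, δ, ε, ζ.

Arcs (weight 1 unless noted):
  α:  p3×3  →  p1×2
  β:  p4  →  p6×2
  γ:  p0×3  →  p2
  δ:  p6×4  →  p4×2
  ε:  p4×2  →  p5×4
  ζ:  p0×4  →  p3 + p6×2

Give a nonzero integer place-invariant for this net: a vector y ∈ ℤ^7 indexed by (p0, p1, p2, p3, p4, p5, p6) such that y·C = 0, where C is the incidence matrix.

y = (p0:1, p1:6, p2:3, p3:4, p4:0, p5:0, p6:0)

Incidence matrix C (rows=places, cols=transitions):
        α    β    γ    δ    ε    ζ
   p0   0    0   -3    0    0   -4
   p1   2    0    0    0    0    0
   p2   0    0    1    0    0    0
   p3  -3    0    0    0    0    1
   p4   0   -1    0    2   -2    0
   p5   0    0    0    0    4    0
   p6   0    2    0   -4    0    2

Candidate y = [1, 6, 3, 4, 0, 0, 0]; check y·C column-wise:
  col α: 1·0 + 6·2 + 3·0 + 4·-3 = 0
  col β: 1·0 + 6·0 + 3·0 + 4·0 + 0·-1 + 0·2 = 0
  col γ: 1·-3 + 6·0 + 3·1 + 4·0 = 0
  col δ: 1·0 + 6·0 + 3·0 + 4·0 + 0·2 + 0·-4 = 0
  col ε: 1·0 + 6·0 + 3·0 + 4·0 + 0·-2 + 0·4 = 0
  col ζ: 1·-4 + 6·0 + 3·0 + 4·1 + 0·2 = 0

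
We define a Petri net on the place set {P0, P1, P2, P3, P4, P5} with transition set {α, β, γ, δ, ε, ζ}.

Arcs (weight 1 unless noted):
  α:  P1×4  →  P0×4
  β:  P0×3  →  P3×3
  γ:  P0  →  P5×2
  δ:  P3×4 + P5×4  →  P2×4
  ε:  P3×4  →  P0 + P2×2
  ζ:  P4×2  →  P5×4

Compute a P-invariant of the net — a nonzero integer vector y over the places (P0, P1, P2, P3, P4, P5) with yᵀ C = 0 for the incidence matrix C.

Incidence matrix C (rows=places, cols=transitions):
        α    β    γ    δ    ε    ζ
   P0   4   -3   -1    0    1    0
   P1  -4    0    0    0    0    0
   P2   0    0    0    4    2    0
   P3   0    3    0   -4   -4    0
   P4   0    0    0    0    0   -2
   P5   0    0    2   -4    0    4

Candidate y = [2, 2, 3, 2, 2, 1]; check y·C column-wise:
  col α: 2·4 + 2·-4 + 3·0 + 2·0 + 2·0 + 1·0 = 0
  col β: 2·-3 + 2·0 + 3·0 + 2·3 + 2·0 + 1·0 = 0
  col γ: 2·-1 + 2·0 + 3·0 + 2·0 + 2·0 + 1·2 = 0
  col δ: 2·0 + 2·0 + 3·4 + 2·-4 + 2·0 + 1·-4 = 0
  col ε: 2·1 + 2·0 + 3·2 + 2·-4 + 2·0 + 1·0 = 0
  col ζ: 2·0 + 2·0 + 3·0 + 2·0 + 2·-2 + 1·4 = 0

y = (P0:2, P1:2, P2:3, P3:2, P4:2, P5:1)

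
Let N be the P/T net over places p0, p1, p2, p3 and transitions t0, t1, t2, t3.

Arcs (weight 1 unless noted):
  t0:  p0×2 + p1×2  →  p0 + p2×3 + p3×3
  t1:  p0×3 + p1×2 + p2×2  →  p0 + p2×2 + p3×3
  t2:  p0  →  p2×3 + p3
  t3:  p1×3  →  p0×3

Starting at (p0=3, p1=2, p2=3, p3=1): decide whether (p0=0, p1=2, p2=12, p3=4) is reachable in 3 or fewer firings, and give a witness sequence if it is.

YES — reachable via ⟨t2, t2, t2⟩ (3 firings)

step 1: fire t2:  (p0=3, p1=2, p2=3, p3=1) → (p0=2, p1=2, p2=6, p3=2)
step 2: fire t2:  (p0=2, p1=2, p2=6, p3=2) → (p0=1, p1=2, p2=9, p3=3)
step 3: fire t2:  (p0=1, p1=2, p2=9, p3=3) → (p0=0, p1=2, p2=12, p3=4)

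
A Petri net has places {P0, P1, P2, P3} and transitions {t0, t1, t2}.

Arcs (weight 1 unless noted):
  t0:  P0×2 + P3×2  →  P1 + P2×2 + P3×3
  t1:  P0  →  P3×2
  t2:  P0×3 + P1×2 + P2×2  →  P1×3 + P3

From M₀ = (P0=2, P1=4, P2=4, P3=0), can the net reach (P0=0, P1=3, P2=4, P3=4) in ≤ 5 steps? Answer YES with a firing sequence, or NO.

NO — not reachable within 5 firings

depth 0: 1 marking
depth 1: 2 markings reached so far
depth 2: 3 markings reached so far
depth 3: 3 markings reached so far
(frontier empty at depth 3; search complete)
target is not among the 3 markings reachable within 5 steps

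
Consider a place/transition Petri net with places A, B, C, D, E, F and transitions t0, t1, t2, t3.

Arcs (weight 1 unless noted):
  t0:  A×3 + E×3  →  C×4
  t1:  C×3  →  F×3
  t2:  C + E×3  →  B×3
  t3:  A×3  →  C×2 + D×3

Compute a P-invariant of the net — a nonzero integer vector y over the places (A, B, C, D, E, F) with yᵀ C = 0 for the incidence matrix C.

Incidence matrix C (rows=places, cols=transitions):
       t0   t1   t2   t3
    A  -3    0    0   -3
    B   0    0    3    0
    C   4   -3   -1    2
    D   0    0    0    3
    E  -3    0   -3    0
    F   0    3    0    0

Candidate y = [1, -1, 0, 1, -1, 0]; check y·C column-wise:
  col t0: 1·-3 + -1·0 + 0·4 + 1·0 + -1·-3 = 0
  col t1: 1·0 + -1·0 + 0·-3 + 1·0 + -1·0 + 0·3 = 0
  col t2: 1·0 + -1·3 + 0·-1 + 1·0 + -1·-3 = 0
  col t3: 1·-3 + -1·0 + 0·2 + 1·3 + -1·0 = 0

y = (A:1, B:-1, C:0, D:1, E:-1, F:0)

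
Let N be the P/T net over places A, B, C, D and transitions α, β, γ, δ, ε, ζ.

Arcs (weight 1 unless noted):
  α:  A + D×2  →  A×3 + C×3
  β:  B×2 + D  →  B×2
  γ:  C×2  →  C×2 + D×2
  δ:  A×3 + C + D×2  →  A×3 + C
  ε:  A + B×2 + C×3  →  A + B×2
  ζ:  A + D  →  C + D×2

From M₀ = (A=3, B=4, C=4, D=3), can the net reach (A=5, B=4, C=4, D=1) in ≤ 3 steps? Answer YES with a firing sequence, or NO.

YES — reachable via ⟨α, ε⟩ (2 firings)

step 1: fire α:  (A=3, B=4, C=4, D=3) → (A=5, B=4, C=7, D=1)
step 2: fire ε:  (A=5, B=4, C=7, D=1) → (A=5, B=4, C=4, D=1)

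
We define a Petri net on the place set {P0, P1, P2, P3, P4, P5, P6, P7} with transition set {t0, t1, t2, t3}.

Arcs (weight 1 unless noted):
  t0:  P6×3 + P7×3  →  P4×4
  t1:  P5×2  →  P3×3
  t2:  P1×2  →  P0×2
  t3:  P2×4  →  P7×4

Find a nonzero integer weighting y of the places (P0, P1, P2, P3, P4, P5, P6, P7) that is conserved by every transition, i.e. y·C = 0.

y = (P0:1, P1:1, P2:0, P3:0, P4:0, P5:0, P6:0, P7:0)

Incidence matrix C (rows=places, cols=transitions):
       t0   t1   t2   t3
   P0   0    0    2    0
   P1   0    0   -2    0
   P2   0    0    0   -4
   P3   0    3    0    0
   P4   4    0    0    0
   P5   0   -2    0    0
   P6  -3    0    0    0
   P7  -3    0    0    4

Candidate y = [1, 1, 0, 0, 0, 0, 0, 0]; check y·C column-wise:
  col t0: 1·0 + 1·0 + 0·4 + 0·-3 + 0·-3 = 0
  col t1: 1·0 + 1·0 + 0·3 + 0·-2 = 0
  col t2: 1·2 + 1·-2 = 0
  col t3: 1·0 + 1·0 + 0·-4 + 0·4 = 0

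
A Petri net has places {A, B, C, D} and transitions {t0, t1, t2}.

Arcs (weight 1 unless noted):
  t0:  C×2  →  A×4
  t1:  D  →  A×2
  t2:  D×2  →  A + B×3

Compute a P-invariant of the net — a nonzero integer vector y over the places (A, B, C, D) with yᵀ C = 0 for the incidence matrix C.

y = (A:1, B:1, C:2, D:2)

Incidence matrix C (rows=places, cols=transitions):
       t0   t1   t2
    A   4    2    1
    B   0    0    3
    C  -2    0    0
    D   0   -1   -2

Candidate y = [1, 1, 2, 2]; check y·C column-wise:
  col t0: 1·4 + 1·0 + 2·-2 + 2·0 = 0
  col t1: 1·2 + 1·0 + 2·0 + 2·-1 = 0
  col t2: 1·1 + 1·3 + 2·0 + 2·-2 = 0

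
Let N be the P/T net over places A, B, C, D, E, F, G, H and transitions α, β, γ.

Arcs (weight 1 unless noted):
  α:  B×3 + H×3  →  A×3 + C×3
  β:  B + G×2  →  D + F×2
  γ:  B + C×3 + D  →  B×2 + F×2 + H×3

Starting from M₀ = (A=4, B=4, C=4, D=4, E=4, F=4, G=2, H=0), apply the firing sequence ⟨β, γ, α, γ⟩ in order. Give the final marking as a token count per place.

(A=7, B=2, C=1, D=3, E=4, F=10, G=0, H=3)

step 1: fire β:  (A=4, B=4, C=4, D=4, E=4, F=4, G=2, H=0) → (A=4, B=3, C=4, D=5, E=4, F=6, G=0, H=0)
step 2: fire γ:  (A=4, B=3, C=4, D=5, E=4, F=6, G=0, H=0) → (A=4, B=4, C=1, D=4, E=4, F=8, G=0, H=3)
step 3: fire α:  (A=4, B=4, C=1, D=4, E=4, F=8, G=0, H=3) → (A=7, B=1, C=4, D=4, E=4, F=8, G=0, H=0)
step 4: fire γ:  (A=7, B=1, C=4, D=4, E=4, F=8, G=0, H=0) → (A=7, B=2, C=1, D=3, E=4, F=10, G=0, H=3)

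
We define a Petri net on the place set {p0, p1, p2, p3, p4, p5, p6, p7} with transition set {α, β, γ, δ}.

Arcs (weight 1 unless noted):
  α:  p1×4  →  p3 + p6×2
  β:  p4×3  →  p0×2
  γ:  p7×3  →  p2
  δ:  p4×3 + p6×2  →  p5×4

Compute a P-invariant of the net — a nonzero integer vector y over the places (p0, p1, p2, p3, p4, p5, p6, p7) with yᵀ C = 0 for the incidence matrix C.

Incidence matrix C (rows=places, cols=transitions):
        α    β    γ    δ
   p0   0    2    0    0
   p1  -4    0    0    0
   p2   0    0    1    0
   p3   1    0    0    0
   p4   0   -3    0   -3
   p5   0    0    0    4
   p6   2    0    0   -2
   p7   0    0   -3    0

Candidate y = [0, 1, 0, 4, 0, 0, 0, 0]; check y·C column-wise:
  col α: 1·-4 + 4·1 + 0·2 = 0
  col β: 0·2 + 1·0 + 4·0 + 0·-3 = 0
  col γ: 1·0 + 0·1 + 4·0 + 0·-3 = 0
  col δ: 1·0 + 4·0 + 0·-3 + 0·4 + 0·-2 = 0

y = (p0:0, p1:1, p2:0, p3:4, p4:0, p5:0, p6:0, p7:0)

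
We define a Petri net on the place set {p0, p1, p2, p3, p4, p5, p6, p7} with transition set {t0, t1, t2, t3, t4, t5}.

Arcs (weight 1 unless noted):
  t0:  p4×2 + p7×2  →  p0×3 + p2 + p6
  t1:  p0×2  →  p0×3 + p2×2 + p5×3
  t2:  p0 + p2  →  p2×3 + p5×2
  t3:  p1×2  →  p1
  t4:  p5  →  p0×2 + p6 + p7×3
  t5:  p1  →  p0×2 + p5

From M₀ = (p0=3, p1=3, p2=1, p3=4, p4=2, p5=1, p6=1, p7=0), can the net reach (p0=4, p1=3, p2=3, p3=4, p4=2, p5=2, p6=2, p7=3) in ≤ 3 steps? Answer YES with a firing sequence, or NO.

step 1: fire t2:  (p0=3, p1=3, p2=1, p3=4, p4=2, p5=1, p6=1, p7=0) → (p0=2, p1=3, p2=3, p3=4, p4=2, p5=3, p6=1, p7=0)
step 2: fire t4:  (p0=2, p1=3, p2=3, p3=4, p4=2, p5=3, p6=1, p7=0) → (p0=4, p1=3, p2=3, p3=4, p4=2, p5=2, p6=2, p7=3)

YES — reachable via ⟨t2, t4⟩ (2 firings)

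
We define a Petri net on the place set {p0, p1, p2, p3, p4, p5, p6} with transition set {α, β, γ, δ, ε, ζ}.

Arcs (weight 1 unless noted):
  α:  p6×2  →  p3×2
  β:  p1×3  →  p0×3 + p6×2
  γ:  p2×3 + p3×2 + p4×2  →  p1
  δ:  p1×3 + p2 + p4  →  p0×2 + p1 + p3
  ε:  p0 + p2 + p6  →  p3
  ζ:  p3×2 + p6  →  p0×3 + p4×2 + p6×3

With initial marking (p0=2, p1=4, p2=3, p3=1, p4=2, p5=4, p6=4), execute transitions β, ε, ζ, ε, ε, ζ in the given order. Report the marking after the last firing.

(p0=8, p1=1, p2=0, p3=0, p4=6, p5=4, p6=7)

step 1: fire β:  (p0=2, p1=4, p2=3, p3=1, p4=2, p5=4, p6=4) → (p0=5, p1=1, p2=3, p3=1, p4=2, p5=4, p6=6)
step 2: fire ε:  (p0=5, p1=1, p2=3, p3=1, p4=2, p5=4, p6=6) → (p0=4, p1=1, p2=2, p3=2, p4=2, p5=4, p6=5)
step 3: fire ζ:  (p0=4, p1=1, p2=2, p3=2, p4=2, p5=4, p6=5) → (p0=7, p1=1, p2=2, p3=0, p4=4, p5=4, p6=7)
step 4: fire ε:  (p0=7, p1=1, p2=2, p3=0, p4=4, p5=4, p6=7) → (p0=6, p1=1, p2=1, p3=1, p4=4, p5=4, p6=6)
step 5: fire ε:  (p0=6, p1=1, p2=1, p3=1, p4=4, p5=4, p6=6) → (p0=5, p1=1, p2=0, p3=2, p4=4, p5=4, p6=5)
step 6: fire ζ:  (p0=5, p1=1, p2=0, p3=2, p4=4, p5=4, p6=5) → (p0=8, p1=1, p2=0, p3=0, p4=6, p5=4, p6=7)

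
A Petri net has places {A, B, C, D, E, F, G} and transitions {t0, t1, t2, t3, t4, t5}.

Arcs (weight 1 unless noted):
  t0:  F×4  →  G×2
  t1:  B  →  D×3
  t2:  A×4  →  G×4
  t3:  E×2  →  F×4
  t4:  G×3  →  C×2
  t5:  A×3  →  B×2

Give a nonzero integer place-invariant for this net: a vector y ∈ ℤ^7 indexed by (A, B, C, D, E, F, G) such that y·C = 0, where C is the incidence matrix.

Incidence matrix C (rows=places, cols=transitions):
       t0   t1   t2   t3   t4   t5
    A   0    0   -4    0    0   -3
    B   0   -1    0    0    0    2
    C   0    0    0    0    2    0
    D   0    3    0    0    0    0
    E   0    0    0   -2    0    0
    F  -4    0    0    4    0    0
    G   2    0    4    0   -3    0

Candidate y = [2, 3, 3, 1, 2, 1, 2]; check y·C column-wise:
  col t0: 2·0 + 3·0 + 3·0 + 1·0 + 2·0 + 1·-4 + 2·2 = 0
  col t1: 2·0 + 3·-1 + 3·0 + 1·3 + 2·0 + 1·0 + 2·0 = 0
  col t2: 2·-4 + 3·0 + 3·0 + 1·0 + 2·0 + 1·0 + 2·4 = 0
  col t3: 2·0 + 3·0 + 3·0 + 1·0 + 2·-2 + 1·4 + 2·0 = 0
  col t4: 2·0 + 3·0 + 3·2 + 1·0 + 2·0 + 1·0 + 2·-3 = 0
  col t5: 2·-3 + 3·2 + 3·0 + 1·0 + 2·0 + 1·0 + 2·0 = 0

y = (A:2, B:3, C:3, D:1, E:2, F:1, G:2)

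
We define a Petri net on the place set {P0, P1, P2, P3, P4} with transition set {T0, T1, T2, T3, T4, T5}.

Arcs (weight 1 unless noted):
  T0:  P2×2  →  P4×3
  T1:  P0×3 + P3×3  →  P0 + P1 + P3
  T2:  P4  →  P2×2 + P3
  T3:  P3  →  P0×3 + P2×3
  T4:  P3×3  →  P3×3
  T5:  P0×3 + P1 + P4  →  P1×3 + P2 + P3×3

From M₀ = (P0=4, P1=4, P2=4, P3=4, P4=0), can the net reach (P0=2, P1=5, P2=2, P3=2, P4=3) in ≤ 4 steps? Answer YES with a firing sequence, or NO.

YES — reachable via ⟨T0, T1⟩ (2 firings)

step 1: fire T0:  (P0=4, P1=4, P2=4, P3=4, P4=0) → (P0=4, P1=4, P2=2, P3=4, P4=3)
step 2: fire T1:  (P0=4, P1=4, P2=2, P3=4, P4=3) → (P0=2, P1=5, P2=2, P3=2, P4=3)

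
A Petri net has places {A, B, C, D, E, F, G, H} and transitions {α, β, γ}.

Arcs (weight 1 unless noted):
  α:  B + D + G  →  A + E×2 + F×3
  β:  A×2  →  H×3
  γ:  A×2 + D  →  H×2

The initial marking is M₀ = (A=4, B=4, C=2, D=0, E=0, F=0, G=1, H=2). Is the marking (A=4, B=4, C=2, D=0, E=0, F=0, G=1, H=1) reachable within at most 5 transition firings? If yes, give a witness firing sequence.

NO — not reachable within 5 firings

depth 0: 1 marking
depth 1: 2 markings reached so far
depth 2: 3 markings reached so far
depth 3: 3 markings reached so far
(frontier empty at depth 3; search complete)
target is not among the 3 markings reachable within 5 steps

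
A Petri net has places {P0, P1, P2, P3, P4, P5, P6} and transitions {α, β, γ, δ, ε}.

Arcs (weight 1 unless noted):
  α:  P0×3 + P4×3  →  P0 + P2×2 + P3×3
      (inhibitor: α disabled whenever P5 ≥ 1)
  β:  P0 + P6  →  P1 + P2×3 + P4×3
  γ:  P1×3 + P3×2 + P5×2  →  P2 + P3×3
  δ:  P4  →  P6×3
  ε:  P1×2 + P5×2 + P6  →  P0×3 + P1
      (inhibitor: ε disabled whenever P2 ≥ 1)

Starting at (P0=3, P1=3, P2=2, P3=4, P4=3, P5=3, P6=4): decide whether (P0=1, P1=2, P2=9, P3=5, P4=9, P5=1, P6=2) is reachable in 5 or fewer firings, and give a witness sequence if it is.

YES — reachable via ⟨β, β, γ⟩ (3 firings)

step 1: fire β:  (P0=3, P1=3, P2=2, P3=4, P4=3, P5=3, P6=4) → (P0=2, P1=4, P2=5, P3=4, P4=6, P5=3, P6=3)
step 2: fire β:  (P0=2, P1=4, P2=5, P3=4, P4=6, P5=3, P6=3) → (P0=1, P1=5, P2=8, P3=4, P4=9, P5=3, P6=2)
step 3: fire γ:  (P0=1, P1=5, P2=8, P3=4, P4=9, P5=3, P6=2) → (P0=1, P1=2, P2=9, P3=5, P4=9, P5=1, P6=2)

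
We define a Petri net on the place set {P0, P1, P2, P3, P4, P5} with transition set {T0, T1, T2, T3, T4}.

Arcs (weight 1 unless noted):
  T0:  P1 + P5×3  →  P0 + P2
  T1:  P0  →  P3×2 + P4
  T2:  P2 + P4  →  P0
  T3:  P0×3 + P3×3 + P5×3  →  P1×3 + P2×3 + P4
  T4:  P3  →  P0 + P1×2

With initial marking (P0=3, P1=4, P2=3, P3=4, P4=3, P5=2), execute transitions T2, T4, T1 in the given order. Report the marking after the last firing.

step 1: fire T2:  (P0=3, P1=4, P2=3, P3=4, P4=3, P5=2) → (P0=4, P1=4, P2=2, P3=4, P4=2, P5=2)
step 2: fire T4:  (P0=4, P1=4, P2=2, P3=4, P4=2, P5=2) → (P0=5, P1=6, P2=2, P3=3, P4=2, P5=2)
step 3: fire T1:  (P0=5, P1=6, P2=2, P3=3, P4=2, P5=2) → (P0=4, P1=6, P2=2, P3=5, P4=3, P5=2)

(P0=4, P1=6, P2=2, P3=5, P4=3, P5=2)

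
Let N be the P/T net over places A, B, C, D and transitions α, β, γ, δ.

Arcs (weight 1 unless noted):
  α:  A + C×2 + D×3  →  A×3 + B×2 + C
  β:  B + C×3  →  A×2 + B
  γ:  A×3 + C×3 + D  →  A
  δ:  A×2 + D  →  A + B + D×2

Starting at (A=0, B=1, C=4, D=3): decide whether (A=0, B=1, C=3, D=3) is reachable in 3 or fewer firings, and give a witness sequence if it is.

depth 0: 1 marking
depth 1: 2 markings reached so far
depth 2: 3 markings reached so far
depth 3: 3 markings reached so far
(frontier empty at depth 3; search complete)
target is not among the 3 markings reachable within 3 steps

NO — not reachable within 3 firings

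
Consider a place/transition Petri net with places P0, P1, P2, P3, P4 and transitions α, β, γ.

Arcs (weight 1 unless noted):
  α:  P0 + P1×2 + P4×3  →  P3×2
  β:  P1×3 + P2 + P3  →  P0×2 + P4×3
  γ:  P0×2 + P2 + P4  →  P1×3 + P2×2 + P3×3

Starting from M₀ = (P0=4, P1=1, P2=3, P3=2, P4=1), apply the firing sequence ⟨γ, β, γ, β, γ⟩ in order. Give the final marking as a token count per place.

step 1: fire γ:  (P0=4, P1=1, P2=3, P3=2, P4=1) → (P0=2, P1=4, P2=4, P3=5, P4=0)
step 2: fire β:  (P0=2, P1=4, P2=4, P3=5, P4=0) → (P0=4, P1=1, P2=3, P3=4, P4=3)
step 3: fire γ:  (P0=4, P1=1, P2=3, P3=4, P4=3) → (P0=2, P1=4, P2=4, P3=7, P4=2)
step 4: fire β:  (P0=2, P1=4, P2=4, P3=7, P4=2) → (P0=4, P1=1, P2=3, P3=6, P4=5)
step 5: fire γ:  (P0=4, P1=1, P2=3, P3=6, P4=5) → (P0=2, P1=4, P2=4, P3=9, P4=4)

(P0=2, P1=4, P2=4, P3=9, P4=4)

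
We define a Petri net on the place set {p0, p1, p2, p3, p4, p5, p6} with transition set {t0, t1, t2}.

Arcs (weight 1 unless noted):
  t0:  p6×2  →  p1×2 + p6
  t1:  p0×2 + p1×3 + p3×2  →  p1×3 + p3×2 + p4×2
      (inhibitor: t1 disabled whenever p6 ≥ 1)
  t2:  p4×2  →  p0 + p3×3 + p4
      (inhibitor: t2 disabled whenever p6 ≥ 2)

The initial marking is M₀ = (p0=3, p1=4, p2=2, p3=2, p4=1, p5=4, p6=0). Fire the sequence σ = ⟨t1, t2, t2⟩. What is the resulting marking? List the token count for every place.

step 1: fire t1:  (p0=3, p1=4, p2=2, p3=2, p4=1, p5=4, p6=0) → (p0=1, p1=4, p2=2, p3=2, p4=3, p5=4, p6=0)
step 2: fire t2:  (p0=1, p1=4, p2=2, p3=2, p4=3, p5=4, p6=0) → (p0=2, p1=4, p2=2, p3=5, p4=2, p5=4, p6=0)
step 3: fire t2:  (p0=2, p1=4, p2=2, p3=5, p4=2, p5=4, p6=0) → (p0=3, p1=4, p2=2, p3=8, p4=1, p5=4, p6=0)

(p0=3, p1=4, p2=2, p3=8, p4=1, p5=4, p6=0)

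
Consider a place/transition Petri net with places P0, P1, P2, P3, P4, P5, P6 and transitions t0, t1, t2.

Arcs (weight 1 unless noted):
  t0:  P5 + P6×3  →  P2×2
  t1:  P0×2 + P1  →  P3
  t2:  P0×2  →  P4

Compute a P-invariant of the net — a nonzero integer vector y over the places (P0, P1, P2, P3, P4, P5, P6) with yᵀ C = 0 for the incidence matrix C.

Incidence matrix C (rows=places, cols=transitions):
       t0   t1   t2
   P0   0   -2   -2
   P1   0   -1    0
   P2   2    0    0
   P3   0    1    0
   P4   0    0    1
   P5  -1    0    0
   P6  -3    0    0

Candidate y = [0, 1, 0, 1, 0, 0, 0]; check y·C column-wise:
  col t0: 1·0 + 0·2 + 1·0 + 0·-1 + 0·-3 = 0
  col t1: 0·-2 + 1·-1 + 1·1 = 0
  col t2: 0·-2 + 1·0 + 1·0 + 0·1 = 0

y = (P0:0, P1:1, P2:0, P3:1, P4:0, P5:0, P6:0)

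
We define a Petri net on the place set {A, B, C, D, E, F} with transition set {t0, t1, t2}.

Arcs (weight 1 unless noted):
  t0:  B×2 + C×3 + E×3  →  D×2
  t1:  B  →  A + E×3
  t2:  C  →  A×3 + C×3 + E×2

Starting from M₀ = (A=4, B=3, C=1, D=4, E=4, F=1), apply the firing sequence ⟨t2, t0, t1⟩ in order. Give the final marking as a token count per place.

(A=8, B=0, C=0, D=6, E=6, F=1)

step 1: fire t2:  (A=4, B=3, C=1, D=4, E=4, F=1) → (A=7, B=3, C=3, D=4, E=6, F=1)
step 2: fire t0:  (A=7, B=3, C=3, D=4, E=6, F=1) → (A=7, B=1, C=0, D=6, E=3, F=1)
step 3: fire t1:  (A=7, B=1, C=0, D=6, E=3, F=1) → (A=8, B=0, C=0, D=6, E=6, F=1)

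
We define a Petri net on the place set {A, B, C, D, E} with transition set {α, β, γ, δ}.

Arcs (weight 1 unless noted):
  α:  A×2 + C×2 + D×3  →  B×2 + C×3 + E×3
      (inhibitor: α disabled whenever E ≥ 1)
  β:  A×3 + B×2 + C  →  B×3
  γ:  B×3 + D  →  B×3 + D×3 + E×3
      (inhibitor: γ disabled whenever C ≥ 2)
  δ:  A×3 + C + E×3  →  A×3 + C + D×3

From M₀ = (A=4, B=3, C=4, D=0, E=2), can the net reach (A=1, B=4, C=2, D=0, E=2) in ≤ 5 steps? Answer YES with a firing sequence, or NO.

depth 0: 1 marking
depth 1: 2 markings reached so far
depth 2: 2 markings reached so far
(frontier empty at depth 2; search complete)
target is not among the 2 markings reachable within 5 steps

NO — not reachable within 5 firings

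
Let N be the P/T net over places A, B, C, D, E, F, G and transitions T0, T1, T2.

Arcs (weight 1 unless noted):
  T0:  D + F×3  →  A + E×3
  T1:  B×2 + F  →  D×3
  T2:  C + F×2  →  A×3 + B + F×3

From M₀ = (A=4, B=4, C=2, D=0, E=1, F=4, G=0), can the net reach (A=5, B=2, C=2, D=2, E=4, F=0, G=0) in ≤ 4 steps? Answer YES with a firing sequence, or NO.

YES — reachable via ⟨T1, T0⟩ (2 firings)

step 1: fire T1:  (A=4, B=4, C=2, D=0, E=1, F=4, G=0) → (A=4, B=2, C=2, D=3, E=1, F=3, G=0)
step 2: fire T0:  (A=4, B=2, C=2, D=3, E=1, F=3, G=0) → (A=5, B=2, C=2, D=2, E=4, F=0, G=0)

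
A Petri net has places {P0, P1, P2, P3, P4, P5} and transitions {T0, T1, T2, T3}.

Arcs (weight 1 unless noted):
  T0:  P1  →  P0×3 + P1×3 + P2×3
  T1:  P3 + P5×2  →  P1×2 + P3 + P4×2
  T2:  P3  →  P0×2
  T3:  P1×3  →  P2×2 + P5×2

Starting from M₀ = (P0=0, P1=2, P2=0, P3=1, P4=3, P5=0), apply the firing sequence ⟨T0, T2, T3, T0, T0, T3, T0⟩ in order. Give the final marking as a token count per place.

(P0=14, P1=4, P2=16, P3=0, P4=3, P5=4)

step 1: fire T0:  (P0=0, P1=2, P2=0, P3=1, P4=3, P5=0) → (P0=3, P1=4, P2=3, P3=1, P4=3, P5=0)
step 2: fire T2:  (P0=3, P1=4, P2=3, P3=1, P4=3, P5=0) → (P0=5, P1=4, P2=3, P3=0, P4=3, P5=0)
step 3: fire T3:  (P0=5, P1=4, P2=3, P3=0, P4=3, P5=0) → (P0=5, P1=1, P2=5, P3=0, P4=3, P5=2)
step 4: fire T0:  (P0=5, P1=1, P2=5, P3=0, P4=3, P5=2) → (P0=8, P1=3, P2=8, P3=0, P4=3, P5=2)
step 5: fire T0:  (P0=8, P1=3, P2=8, P3=0, P4=3, P5=2) → (P0=11, P1=5, P2=11, P3=0, P4=3, P5=2)
step 6: fire T3:  (P0=11, P1=5, P2=11, P3=0, P4=3, P5=2) → (P0=11, P1=2, P2=13, P3=0, P4=3, P5=4)
step 7: fire T0:  (P0=11, P1=2, P2=13, P3=0, P4=3, P5=4) → (P0=14, P1=4, P2=16, P3=0, P4=3, P5=4)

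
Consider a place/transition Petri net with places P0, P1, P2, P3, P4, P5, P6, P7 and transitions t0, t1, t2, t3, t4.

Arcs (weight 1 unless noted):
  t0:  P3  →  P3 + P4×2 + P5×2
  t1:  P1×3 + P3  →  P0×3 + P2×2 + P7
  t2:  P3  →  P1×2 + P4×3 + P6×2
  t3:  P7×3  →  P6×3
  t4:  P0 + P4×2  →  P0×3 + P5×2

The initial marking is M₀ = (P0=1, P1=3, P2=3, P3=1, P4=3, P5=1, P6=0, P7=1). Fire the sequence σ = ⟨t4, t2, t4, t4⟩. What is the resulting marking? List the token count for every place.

step 1: fire t4:  (P0=1, P1=3, P2=3, P3=1, P4=3, P5=1, P6=0, P7=1) → (P0=3, P1=3, P2=3, P3=1, P4=1, P5=3, P6=0, P7=1)
step 2: fire t2:  (P0=3, P1=3, P2=3, P3=1, P4=1, P5=3, P6=0, P7=1) → (P0=3, P1=5, P2=3, P3=0, P4=4, P5=3, P6=2, P7=1)
step 3: fire t4:  (P0=3, P1=5, P2=3, P3=0, P4=4, P5=3, P6=2, P7=1) → (P0=5, P1=5, P2=3, P3=0, P4=2, P5=5, P6=2, P7=1)
step 4: fire t4:  (P0=5, P1=5, P2=3, P3=0, P4=2, P5=5, P6=2, P7=1) → (P0=7, P1=5, P2=3, P3=0, P4=0, P5=7, P6=2, P7=1)

(P0=7, P1=5, P2=3, P3=0, P4=0, P5=7, P6=2, P7=1)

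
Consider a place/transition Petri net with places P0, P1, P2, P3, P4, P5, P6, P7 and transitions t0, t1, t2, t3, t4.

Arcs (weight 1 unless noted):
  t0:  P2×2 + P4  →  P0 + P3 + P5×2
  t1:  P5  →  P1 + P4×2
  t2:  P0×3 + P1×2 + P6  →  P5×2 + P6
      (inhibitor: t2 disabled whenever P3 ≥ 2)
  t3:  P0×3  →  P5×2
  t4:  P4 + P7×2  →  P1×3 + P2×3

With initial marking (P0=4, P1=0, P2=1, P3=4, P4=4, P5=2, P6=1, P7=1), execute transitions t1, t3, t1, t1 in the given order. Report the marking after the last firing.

step 1: fire t1:  (P0=4, P1=0, P2=1, P3=4, P4=4, P5=2, P6=1, P7=1) → (P0=4, P1=1, P2=1, P3=4, P4=6, P5=1, P6=1, P7=1)
step 2: fire t3:  (P0=4, P1=1, P2=1, P3=4, P4=6, P5=1, P6=1, P7=1) → (P0=1, P1=1, P2=1, P3=4, P4=6, P5=3, P6=1, P7=1)
step 3: fire t1:  (P0=1, P1=1, P2=1, P3=4, P4=6, P5=3, P6=1, P7=1) → (P0=1, P1=2, P2=1, P3=4, P4=8, P5=2, P6=1, P7=1)
step 4: fire t1:  (P0=1, P1=2, P2=1, P3=4, P4=8, P5=2, P6=1, P7=1) → (P0=1, P1=3, P2=1, P3=4, P4=10, P5=1, P6=1, P7=1)

(P0=1, P1=3, P2=1, P3=4, P4=10, P5=1, P6=1, P7=1)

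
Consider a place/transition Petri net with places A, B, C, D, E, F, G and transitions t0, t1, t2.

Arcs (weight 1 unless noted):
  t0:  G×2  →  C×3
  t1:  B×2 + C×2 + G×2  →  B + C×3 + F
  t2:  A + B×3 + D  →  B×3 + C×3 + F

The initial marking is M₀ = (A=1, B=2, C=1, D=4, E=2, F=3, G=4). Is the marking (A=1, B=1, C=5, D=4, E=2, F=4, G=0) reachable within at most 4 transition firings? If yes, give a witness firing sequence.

YES — reachable via ⟨t0, t1⟩ (2 firings)

step 1: fire t0:  (A=1, B=2, C=1, D=4, E=2, F=3, G=4) → (A=1, B=2, C=4, D=4, E=2, F=3, G=2)
step 2: fire t1:  (A=1, B=2, C=4, D=4, E=2, F=3, G=2) → (A=1, B=1, C=5, D=4, E=2, F=4, G=0)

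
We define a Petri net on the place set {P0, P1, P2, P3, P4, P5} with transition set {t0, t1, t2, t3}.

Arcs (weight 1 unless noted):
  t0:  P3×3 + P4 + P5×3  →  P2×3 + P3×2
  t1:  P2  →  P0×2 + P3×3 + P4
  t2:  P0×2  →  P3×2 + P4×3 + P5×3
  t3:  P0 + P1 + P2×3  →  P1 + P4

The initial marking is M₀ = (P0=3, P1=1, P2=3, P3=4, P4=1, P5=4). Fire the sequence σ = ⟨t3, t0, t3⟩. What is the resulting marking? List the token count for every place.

(P0=1, P1=1, P2=0, P3=3, P4=2, P5=1)

step 1: fire t3:  (P0=3, P1=1, P2=3, P3=4, P4=1, P5=4) → (P0=2, P1=1, P2=0, P3=4, P4=2, P5=4)
step 2: fire t0:  (P0=2, P1=1, P2=0, P3=4, P4=2, P5=4) → (P0=2, P1=1, P2=3, P3=3, P4=1, P5=1)
step 3: fire t3:  (P0=2, P1=1, P2=3, P3=3, P4=1, P5=1) → (P0=1, P1=1, P2=0, P3=3, P4=2, P5=1)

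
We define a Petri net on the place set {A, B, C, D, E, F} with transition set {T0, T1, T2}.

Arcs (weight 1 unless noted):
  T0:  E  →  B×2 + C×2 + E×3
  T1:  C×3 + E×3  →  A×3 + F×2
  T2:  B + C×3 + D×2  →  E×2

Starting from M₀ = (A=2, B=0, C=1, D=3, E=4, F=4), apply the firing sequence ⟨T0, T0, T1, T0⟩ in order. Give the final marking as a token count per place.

(A=5, B=6, C=4, D=3, E=7, F=6)

step 1: fire T0:  (A=2, B=0, C=1, D=3, E=4, F=4) → (A=2, B=2, C=3, D=3, E=6, F=4)
step 2: fire T0:  (A=2, B=2, C=3, D=3, E=6, F=4) → (A=2, B=4, C=5, D=3, E=8, F=4)
step 3: fire T1:  (A=2, B=4, C=5, D=3, E=8, F=4) → (A=5, B=4, C=2, D=3, E=5, F=6)
step 4: fire T0:  (A=5, B=4, C=2, D=3, E=5, F=6) → (A=5, B=6, C=4, D=3, E=7, F=6)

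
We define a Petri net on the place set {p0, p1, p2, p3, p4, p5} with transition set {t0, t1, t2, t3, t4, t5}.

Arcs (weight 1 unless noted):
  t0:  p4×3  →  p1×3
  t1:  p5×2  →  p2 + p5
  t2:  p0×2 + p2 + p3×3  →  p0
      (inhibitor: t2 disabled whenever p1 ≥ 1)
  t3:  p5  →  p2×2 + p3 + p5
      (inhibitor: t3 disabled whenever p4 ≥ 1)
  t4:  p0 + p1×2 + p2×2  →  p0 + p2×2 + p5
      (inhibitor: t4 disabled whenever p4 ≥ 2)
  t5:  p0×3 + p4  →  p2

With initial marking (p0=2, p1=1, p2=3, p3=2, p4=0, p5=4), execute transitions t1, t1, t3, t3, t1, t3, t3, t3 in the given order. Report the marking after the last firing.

(p0=2, p1=1, p2=16, p3=7, p4=0, p5=1)

step 1: fire t1:  (p0=2, p1=1, p2=3, p3=2, p4=0, p5=4) → (p0=2, p1=1, p2=4, p3=2, p4=0, p5=3)
step 2: fire t1:  (p0=2, p1=1, p2=4, p3=2, p4=0, p5=3) → (p0=2, p1=1, p2=5, p3=2, p4=0, p5=2)
step 3: fire t3:  (p0=2, p1=1, p2=5, p3=2, p4=0, p5=2) → (p0=2, p1=1, p2=7, p3=3, p4=0, p5=2)
step 4: fire t3:  (p0=2, p1=1, p2=7, p3=3, p4=0, p5=2) → (p0=2, p1=1, p2=9, p3=4, p4=0, p5=2)
step 5: fire t1:  (p0=2, p1=1, p2=9, p3=4, p4=0, p5=2) → (p0=2, p1=1, p2=10, p3=4, p4=0, p5=1)
step 6: fire t3:  (p0=2, p1=1, p2=10, p3=4, p4=0, p5=1) → (p0=2, p1=1, p2=12, p3=5, p4=0, p5=1)
step 7: fire t3:  (p0=2, p1=1, p2=12, p3=5, p4=0, p5=1) → (p0=2, p1=1, p2=14, p3=6, p4=0, p5=1)
step 8: fire t3:  (p0=2, p1=1, p2=14, p3=6, p4=0, p5=1) → (p0=2, p1=1, p2=16, p3=7, p4=0, p5=1)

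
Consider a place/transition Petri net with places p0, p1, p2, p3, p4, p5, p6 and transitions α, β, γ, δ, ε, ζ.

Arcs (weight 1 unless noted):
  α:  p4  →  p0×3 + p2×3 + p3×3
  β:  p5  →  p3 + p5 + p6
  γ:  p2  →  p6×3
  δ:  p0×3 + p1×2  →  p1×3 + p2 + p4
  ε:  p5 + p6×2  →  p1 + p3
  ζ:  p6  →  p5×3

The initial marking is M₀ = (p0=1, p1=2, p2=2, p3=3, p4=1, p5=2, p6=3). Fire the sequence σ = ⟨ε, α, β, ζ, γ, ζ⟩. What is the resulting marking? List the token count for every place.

(p0=4, p1=3, p2=4, p3=8, p4=0, p5=7, p6=3)

step 1: fire ε:  (p0=1, p1=2, p2=2, p3=3, p4=1, p5=2, p6=3) → (p0=1, p1=3, p2=2, p3=4, p4=1, p5=1, p6=1)
step 2: fire α:  (p0=1, p1=3, p2=2, p3=4, p4=1, p5=1, p6=1) → (p0=4, p1=3, p2=5, p3=7, p4=0, p5=1, p6=1)
step 3: fire β:  (p0=4, p1=3, p2=5, p3=7, p4=0, p5=1, p6=1) → (p0=4, p1=3, p2=5, p3=8, p4=0, p5=1, p6=2)
step 4: fire ζ:  (p0=4, p1=3, p2=5, p3=8, p4=0, p5=1, p6=2) → (p0=4, p1=3, p2=5, p3=8, p4=0, p5=4, p6=1)
step 5: fire γ:  (p0=4, p1=3, p2=5, p3=8, p4=0, p5=4, p6=1) → (p0=4, p1=3, p2=4, p3=8, p4=0, p5=4, p6=4)
step 6: fire ζ:  (p0=4, p1=3, p2=4, p3=8, p4=0, p5=4, p6=4) → (p0=4, p1=3, p2=4, p3=8, p4=0, p5=7, p6=3)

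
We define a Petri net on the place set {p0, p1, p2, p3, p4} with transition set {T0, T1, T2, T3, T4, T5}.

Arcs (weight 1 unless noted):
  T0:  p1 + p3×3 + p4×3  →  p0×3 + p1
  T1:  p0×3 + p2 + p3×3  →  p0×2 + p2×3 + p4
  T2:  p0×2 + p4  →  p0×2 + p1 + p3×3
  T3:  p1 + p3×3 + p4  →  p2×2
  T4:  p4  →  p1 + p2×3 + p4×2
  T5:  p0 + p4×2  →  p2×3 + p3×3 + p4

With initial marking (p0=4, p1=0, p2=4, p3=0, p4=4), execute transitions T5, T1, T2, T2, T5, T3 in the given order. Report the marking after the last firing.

(p0=1, p1=1, p2=14, p3=6, p4=0)

step 1: fire T5:  (p0=4, p1=0, p2=4, p3=0, p4=4) → (p0=3, p1=0, p2=7, p3=3, p4=3)
step 2: fire T1:  (p0=3, p1=0, p2=7, p3=3, p4=3) → (p0=2, p1=0, p2=9, p3=0, p4=4)
step 3: fire T2:  (p0=2, p1=0, p2=9, p3=0, p4=4) → (p0=2, p1=1, p2=9, p3=3, p4=3)
step 4: fire T2:  (p0=2, p1=1, p2=9, p3=3, p4=3) → (p0=2, p1=2, p2=9, p3=6, p4=2)
step 5: fire T5:  (p0=2, p1=2, p2=9, p3=6, p4=2) → (p0=1, p1=2, p2=12, p3=9, p4=1)
step 6: fire T3:  (p0=1, p1=2, p2=12, p3=9, p4=1) → (p0=1, p1=1, p2=14, p3=6, p4=0)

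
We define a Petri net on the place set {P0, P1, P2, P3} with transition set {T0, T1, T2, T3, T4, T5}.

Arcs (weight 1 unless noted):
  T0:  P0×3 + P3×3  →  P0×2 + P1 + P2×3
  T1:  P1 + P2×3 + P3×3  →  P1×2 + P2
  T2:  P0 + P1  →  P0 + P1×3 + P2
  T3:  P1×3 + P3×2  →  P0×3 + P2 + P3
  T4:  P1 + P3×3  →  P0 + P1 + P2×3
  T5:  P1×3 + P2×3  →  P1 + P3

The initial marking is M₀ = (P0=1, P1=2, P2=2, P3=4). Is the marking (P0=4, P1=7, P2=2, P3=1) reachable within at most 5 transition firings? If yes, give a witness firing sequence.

depth 0: 1 marking
depth 1: 3 markings reached so far
depth 2: 8 markings reached so far
depth 3: 17 markings reached so far
depth 4: 28 markings reached so far
depth 5: 44 markings reached so far
target is not among the 44 markings reachable within 5 steps

NO — not reachable within 5 firings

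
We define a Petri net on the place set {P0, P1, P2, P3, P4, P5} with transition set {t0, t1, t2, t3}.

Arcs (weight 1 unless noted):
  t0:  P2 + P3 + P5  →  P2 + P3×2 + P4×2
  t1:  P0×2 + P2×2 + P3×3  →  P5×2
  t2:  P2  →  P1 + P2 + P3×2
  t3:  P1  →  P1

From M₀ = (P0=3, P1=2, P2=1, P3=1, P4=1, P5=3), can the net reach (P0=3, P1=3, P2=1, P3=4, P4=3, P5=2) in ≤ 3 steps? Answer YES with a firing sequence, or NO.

YES — reachable via ⟨t0, t2⟩ (2 firings)

step 1: fire t0:  (P0=3, P1=2, P2=1, P3=1, P4=1, P5=3) → (P0=3, P1=2, P2=1, P3=2, P4=3, P5=2)
step 2: fire t2:  (P0=3, P1=2, P2=1, P3=2, P4=3, P5=2) → (P0=3, P1=3, P2=1, P3=4, P4=3, P5=2)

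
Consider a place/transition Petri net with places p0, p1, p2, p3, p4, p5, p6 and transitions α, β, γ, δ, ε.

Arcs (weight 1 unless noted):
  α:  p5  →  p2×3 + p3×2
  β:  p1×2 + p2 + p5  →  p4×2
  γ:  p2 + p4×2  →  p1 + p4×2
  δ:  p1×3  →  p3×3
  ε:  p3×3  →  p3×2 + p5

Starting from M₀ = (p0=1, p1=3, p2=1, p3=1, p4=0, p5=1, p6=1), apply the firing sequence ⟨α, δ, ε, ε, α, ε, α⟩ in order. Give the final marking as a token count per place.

(p0=1, p1=0, p2=10, p3=7, p4=0, p5=1, p6=1)

step 1: fire α:  (p0=1, p1=3, p2=1, p3=1, p4=0, p5=1, p6=1) → (p0=1, p1=3, p2=4, p3=3, p4=0, p5=0, p6=1)
step 2: fire δ:  (p0=1, p1=3, p2=4, p3=3, p4=0, p5=0, p6=1) → (p0=1, p1=0, p2=4, p3=6, p4=0, p5=0, p6=1)
step 3: fire ε:  (p0=1, p1=0, p2=4, p3=6, p4=0, p5=0, p6=1) → (p0=1, p1=0, p2=4, p3=5, p4=0, p5=1, p6=1)
step 4: fire ε:  (p0=1, p1=0, p2=4, p3=5, p4=0, p5=1, p6=1) → (p0=1, p1=0, p2=4, p3=4, p4=0, p5=2, p6=1)
step 5: fire α:  (p0=1, p1=0, p2=4, p3=4, p4=0, p5=2, p6=1) → (p0=1, p1=0, p2=7, p3=6, p4=0, p5=1, p6=1)
step 6: fire ε:  (p0=1, p1=0, p2=7, p3=6, p4=0, p5=1, p6=1) → (p0=1, p1=0, p2=7, p3=5, p4=0, p5=2, p6=1)
step 7: fire α:  (p0=1, p1=0, p2=7, p3=5, p4=0, p5=2, p6=1) → (p0=1, p1=0, p2=10, p3=7, p4=0, p5=1, p6=1)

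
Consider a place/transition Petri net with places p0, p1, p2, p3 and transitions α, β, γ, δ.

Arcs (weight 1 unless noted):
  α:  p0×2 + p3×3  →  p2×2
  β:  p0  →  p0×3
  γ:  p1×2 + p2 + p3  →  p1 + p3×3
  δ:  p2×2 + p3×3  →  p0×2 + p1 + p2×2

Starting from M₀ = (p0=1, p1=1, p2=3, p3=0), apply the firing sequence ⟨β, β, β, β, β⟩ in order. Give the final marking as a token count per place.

step 1: fire β:  (p0=1, p1=1, p2=3, p3=0) → (p0=3, p1=1, p2=3, p3=0)
step 2: fire β:  (p0=3, p1=1, p2=3, p3=0) → (p0=5, p1=1, p2=3, p3=0)
step 3: fire β:  (p0=5, p1=1, p2=3, p3=0) → (p0=7, p1=1, p2=3, p3=0)
step 4: fire β:  (p0=7, p1=1, p2=3, p3=0) → (p0=9, p1=1, p2=3, p3=0)
step 5: fire β:  (p0=9, p1=1, p2=3, p3=0) → (p0=11, p1=1, p2=3, p3=0)

(p0=11, p1=1, p2=3, p3=0)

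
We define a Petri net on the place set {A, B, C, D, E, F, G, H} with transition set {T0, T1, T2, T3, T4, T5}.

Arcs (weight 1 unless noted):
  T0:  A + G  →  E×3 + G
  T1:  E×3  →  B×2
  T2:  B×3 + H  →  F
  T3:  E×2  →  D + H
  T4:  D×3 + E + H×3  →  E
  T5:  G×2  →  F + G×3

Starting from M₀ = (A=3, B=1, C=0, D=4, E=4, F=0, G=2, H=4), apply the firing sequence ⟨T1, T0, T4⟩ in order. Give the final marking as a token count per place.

step 1: fire T1:  (A=3, B=1, C=0, D=4, E=4, F=0, G=2, H=4) → (A=3, B=3, C=0, D=4, E=1, F=0, G=2, H=4)
step 2: fire T0:  (A=3, B=3, C=0, D=4, E=1, F=0, G=2, H=4) → (A=2, B=3, C=0, D=4, E=4, F=0, G=2, H=4)
step 3: fire T4:  (A=2, B=3, C=0, D=4, E=4, F=0, G=2, H=4) → (A=2, B=3, C=0, D=1, E=4, F=0, G=2, H=1)

(A=2, B=3, C=0, D=1, E=4, F=0, G=2, H=1)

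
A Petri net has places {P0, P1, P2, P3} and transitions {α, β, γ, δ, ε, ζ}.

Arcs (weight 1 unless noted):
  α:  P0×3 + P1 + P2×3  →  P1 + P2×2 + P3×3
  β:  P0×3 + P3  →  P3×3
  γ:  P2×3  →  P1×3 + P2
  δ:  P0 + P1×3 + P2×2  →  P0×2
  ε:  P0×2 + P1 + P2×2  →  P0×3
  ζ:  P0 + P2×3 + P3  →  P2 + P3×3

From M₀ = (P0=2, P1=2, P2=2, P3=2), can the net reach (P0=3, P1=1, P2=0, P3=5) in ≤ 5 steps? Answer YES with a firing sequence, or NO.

NO — not reachable within 5 firings

depth 0: 1 marking
depth 1: 2 markings reached so far
depth 2: 3 markings reached so far
depth 3: 3 markings reached so far
(frontier empty at depth 3; search complete)
target is not among the 3 markings reachable within 5 steps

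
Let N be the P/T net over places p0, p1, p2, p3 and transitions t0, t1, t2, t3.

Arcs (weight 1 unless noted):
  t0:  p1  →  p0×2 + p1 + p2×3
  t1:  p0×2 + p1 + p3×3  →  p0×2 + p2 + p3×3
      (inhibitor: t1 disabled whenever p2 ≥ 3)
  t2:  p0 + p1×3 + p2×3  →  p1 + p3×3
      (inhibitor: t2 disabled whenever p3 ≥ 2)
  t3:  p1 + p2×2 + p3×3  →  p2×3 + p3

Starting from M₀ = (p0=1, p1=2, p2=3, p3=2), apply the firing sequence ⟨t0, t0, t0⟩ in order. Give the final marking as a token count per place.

(p0=7, p1=2, p2=12, p3=2)

step 1: fire t0:  (p0=1, p1=2, p2=3, p3=2) → (p0=3, p1=2, p2=6, p3=2)
step 2: fire t0:  (p0=3, p1=2, p2=6, p3=2) → (p0=5, p1=2, p2=9, p3=2)
step 3: fire t0:  (p0=5, p1=2, p2=9, p3=2) → (p0=7, p1=2, p2=12, p3=2)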